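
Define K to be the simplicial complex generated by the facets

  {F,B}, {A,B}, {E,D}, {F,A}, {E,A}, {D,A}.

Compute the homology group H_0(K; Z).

H_0 = Z.

Fix the vertex order A < B < D < E < F and write every simplex with vertices in increasing order. Then dim K = 1 and the simplices of K are:

  0-simplices (5): A, B, D, E, F
  1-simplices (6): AB, AD, AE, AF, BF, DE

giving chain groups C_0 ≅ Z^5, C_1 ≅ Z^6.

The boundary map ∂_1: C_1 → C_0 sends each edge [p,q] (with p < q) to q − p.
This gives a 5×6 integer matrix of rank 4; reducing to Smith normal form yields diagonal entries (1,1,1,1).

Now H_k = ker ∂_k / im ∂_{k+1}, so:

  H_0: rank C_0 − rank ∂_1 = 5 − 4 = 1, and the invariant factors of ∂_1 are all 1, so H_0 = Z.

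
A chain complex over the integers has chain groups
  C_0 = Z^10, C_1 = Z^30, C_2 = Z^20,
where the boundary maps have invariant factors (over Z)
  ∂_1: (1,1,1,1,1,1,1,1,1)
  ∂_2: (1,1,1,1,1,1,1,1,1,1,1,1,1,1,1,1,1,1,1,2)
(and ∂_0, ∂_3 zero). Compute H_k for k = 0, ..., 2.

H_0 = Z,  H_1 = Z ⊕ Z/2,  H_2 = 0.

H_0: b_0 = 10 − 0 − 9 = 1; torsion from ∂_1 factors > 1: none. So H_0 = Z.
H_1: b_1 = 30 − 9 − 20 = 1; torsion from ∂_2 factors > 1: [2]. So H_1 = Z ⊕ Z/2.
H_2: b_2 = 20 − 20 − 0 = 0; torsion from ∂_3 factors > 1: none. So H_2 = 0.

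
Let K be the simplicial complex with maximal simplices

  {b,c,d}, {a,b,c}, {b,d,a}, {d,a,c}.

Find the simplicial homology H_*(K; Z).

H_0 ≅ Z,  H_1 = 0,  H_2 ≅ Z.

K has 4 vertices, 6 edges, 4 triangles.
rank ∂_0 = 0, rank ∂_1 = 3 ⇒ b_0 = 4 − 0 − 3 = 1; all invariant factors of ∂_1 are 1 so no torsion. So H_0 = Z.
rank ∂_1 = 3, rank ∂_2 = 3 ⇒ b_1 = 6 − 3 − 3 = 0; all invariant factors of ∂_2 are 1 so no torsion. So H_1 = 0.
rank ∂_2 = 3, rank ∂_3 = 0 ⇒ b_2 = 4 − 3 − 0 = 1. So H_2 = Z.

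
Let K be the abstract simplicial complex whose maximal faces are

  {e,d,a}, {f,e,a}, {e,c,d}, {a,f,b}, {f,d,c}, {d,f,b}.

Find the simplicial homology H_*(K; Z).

We work with the vertex ordering a < b < c < d < e < f. The simplices of K, each written with vertices in increasing order, are:

  0-simplices (6): a, b, c, d, e, f
  1-simplices (12): ab, ad, ae, af, bd, bf, cd, ce, cf, de, df, ef
  2-simplices (6): abf, ade, aef, bdf, cde, cdf

Hence C_0 ≅ Z^6, C_1 ≅ Z^12, C_2 ≅ Z^6.

Boundary ∂_1: C_1 → C_0 sends each edge [p,q] (with p < q) to q − p. For instance
  ∂de = e − d.
As a 6×12 matrix over Z this has rank 5, with invariant factors (1,1,1,1,1).

Boundary ∂_2: C_2 → C_1 sends each 2-simplex [p,q,r] to [q,r] − [p,r] + [p,q]. For instance
  ∂ade = de − ae + ad,
  ∂abf = bf − af + ab.
This gives a 12×6 integer matrix of rank 6; reducing to Smith normal form yields diagonal entries (1,1,1,1,1,1).

Now H_k = ker ∂_k / im ∂_{k+1}, so:

  H_0: rank C_0 − rank ∂_1 = 6 − 5 = 1, and the invariant factors of ∂_1 are all 1, so H_0 ≅ Z.
  H_1: rank ker ∂_1 − rank ∂_2 = (12 − 5) − 6 = 1, and the invariant factors of ∂_2 are all 1, so H_1 ≅ Z.
  H_2: rank ker ∂_2 − rank ∂_3 = (6 − 6) − 0 = 0, and there is no ∂_3, so H_2 ≅ 0.

As a check, the Euler characteristic is 6 − 12 + 6 = 0, which agrees with 1 − 1 + 0 = 0.
(K is a triangulation of the cylinder S^1 x I.)

H_0 ≅ Z,  H_1 ≅ Z,  H_2 = 0.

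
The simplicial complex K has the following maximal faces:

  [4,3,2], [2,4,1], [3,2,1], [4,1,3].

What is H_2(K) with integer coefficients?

Order the vertices as 1 < 2 < 3 < 4. Listing each simplex with vertices in this order, K has dimension 2 with simplices:

  0-simplices (4): [1], [2], [3], [4]
  1-simplices (6): [1,2], [1,3], [1,4], [2,3], [2,4], [3,4]
  2-simplices (4): [1,2,3], [1,2,4], [1,3,4], [2,3,4]

giving chain groups C_0 ≅ Z^4, C_1 ≅ Z^6, C_2 ≅ Z^4.

The boundary map ∂_1: C_1 → C_0 maps an edge to its endpoints' difference, ∂[p,q] = q − p. For instance
  ∂[1,4] = [4] − [1].
The resulting 4×6 matrix has rank 3, and its Smith normal form has invariant factors (1,1,1).

The boundary map ∂_2: C_2 → C_1 sends each 2-simplex [p,q,r] to [q,r] − [p,r] + [p,q]. For instance
  ∂[1,3,4] = [3,4] − [1,4] + [1,3],
  ∂[2,3,4] = [3,4] − [2,4] + [2,3].
The resulting 6×4 matrix has rank 3, and its Smith normal form has invariant factors (1,1,1).

Now H_k = ker ∂_k / im ∂_{k+1}, so:

  H_2: rank ker ∂_2 − rank ∂_3 = (4 − 3) − 0 = 1, and there is no ∂_3, so H_2 = Z.

H_2 ≅ Z.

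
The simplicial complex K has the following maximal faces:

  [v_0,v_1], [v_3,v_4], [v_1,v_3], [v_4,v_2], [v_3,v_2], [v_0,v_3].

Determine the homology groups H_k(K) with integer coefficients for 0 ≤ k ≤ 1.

Fix the vertex order v_0 < v_1 < v_2 < v_3 < v_4 and write every simplex with vertices in increasing order. Then dim K = 1 and the simplices of K are:

  0-simplices (5): [v_0], [v_1], [v_2], [v_3], [v_4]
  1-simplices (6): [v_0,v_1], [v_0,v_3], [v_1,v_3], [v_2,v_3], [v_2,v_4], [v_3,v_4]

giving chain groups C_0 ≅ Z^5, C_1 ≅ Z^6.

Boundary ∂_1: C_1 → C_0 sends each edge [p,q] (with p < q) to q − p.
As a 5×6 matrix over Z this has rank 4, with invariant factors (1,1,1,1).

Computing H_k = (kernel of ∂_k) / (image of ∂_{k+1}):

  H_0: rank C_0 − rank ∂_1 = 5 − 4 = 1, and the invariant factors of ∂_1 are all 1, so H_0 = Z.
  H_1: rank ker ∂_1 − rank ∂_2 = (6 − 4) − 0 = 2, and there is no ∂_2, so H_1 = Z^2.

H_0 ≅ Z,  H_1 ≅ Z^2.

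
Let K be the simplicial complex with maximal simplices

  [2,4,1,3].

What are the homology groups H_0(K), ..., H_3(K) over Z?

H_0 ≅ Z,  H_1 = 0,  H_2 = 0,  H_3 = 0.

Fix the vertex order 1 < 2 < 3 < 4 and write every simplex with vertices in increasing order. Then dim K = 3 and the simplices of K are:

  0-simplices (4): [1], [2], [3], [4]
  1-simplices (6): [1,2], [1,3], [1,4], [2,3], [2,4], [3,4]
  2-simplices (4): [1,2,3], [1,2,4], [1,3,4], [2,3,4]
  3-simplices (1): [1,2,3,4]

so the chain groups are C_0 ≅ Z^4, C_1 ≅ Z^6, C_2 ≅ Z^4, C_3 ≅ Z^1.

Boundary ∂_1: C_1 → C_0 sends each edge [p,q] (with p < q) to q − p. For instance
  ∂[3,4] = [4] − [3].
This gives a 4×6 integer matrix of rank 3; reducing to Smith normal form yields diagonal entries (1,1,1).

The boundary map ∂_2: C_2 → C_1 sends each 2-simplex [p,q,r] to [q,r] − [p,r] + [p,q]. For instance
  ∂[1,2,4] = [2,4] − [1,4] + [1,2],
  ∂[1,2,3] = [2,3] − [1,3] + [1,2].
This gives a 6×4 integer matrix of rank 3; reducing to Smith normal form yields diagonal entries (1,1,1).

∂_3: C_3 → C_2 sends each 3-simplex σ to the alternating sum Σ_i (−1)^i (σ with its i-th vertex removed). For instance
  ∂[1,2,3,4] = [2,3,4] − [1,3,4] + [1,2,4] − [1,2,3].
The resulting 4×1 matrix has rank 1, and its Smith normal form has invariant factors (1).

From H_k ≅ ker(∂_k) / im(∂_{k+1}) we obtain:

  H_0: rank C_0 − rank ∂_1 = 4 − 3 = 1, and the invariant factors of ∂_1 are all 1, so H_0 = Z.
  H_1: rank ker ∂_1 − rank ∂_2 = (6 − 3) − 3 = 0, and the invariant factors of ∂_2 are all 1, so H_1 = 0.
  H_2: rank ker ∂_2 − rank ∂_3 = (4 − 3) − 1 = 0, and the invariant factors of ∂_3 are all 1, so H_2 = 0.
  H_3: rank ker ∂_3 − rank ∂_4 = (1 − 1) − 0 = 0, and there is no ∂_4, so H_3 = 0.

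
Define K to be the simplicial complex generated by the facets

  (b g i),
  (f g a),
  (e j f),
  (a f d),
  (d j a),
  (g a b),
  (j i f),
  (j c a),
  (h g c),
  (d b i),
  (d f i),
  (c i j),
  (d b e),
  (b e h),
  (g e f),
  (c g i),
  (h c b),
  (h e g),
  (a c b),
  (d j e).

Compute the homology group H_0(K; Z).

H_0 = Z.

Take the total order a < b < c < d < e < f < g < h < i < j on the vertex set. Then K (dimension 2) consists of the simplices:

  0-simplices (10): a, b, c, d, e, f, g, h, i, j
  1-simplices (30): ab, ac, ad, af, ag, aj, bc, bd, be, bg, bh, bi, cg, ch, ci, cj, de, df, di, dj, ef, eg, eh, ej, fg, fi, fj, gh, gi, ij
  2-simplices (20): abc, abg, acj, adf, adj, afg, bch, bde, bdi, beh, bgi, cgh, cgi, cij, dej, dfi, efg, efj, egh, fij

so the chain groups are C_0 ≅ Z^10, C_1 ≅ Z^30, C_2 ≅ Z^20.

Boundary ∂_1: C_1 → C_0 sends each edge [p,q] (with p < q) to q − p.
As a 10×30 matrix over Z this has rank 9, with invariant factors (1,1,1,1,1,1,1,1,1).

Boundary ∂_2: C_2 → C_1 acts by ∂[p,q,r] = [q,r] − [p,r] + [p,q]. For instance
  ∂afg = fg − ag + af,
  ∂efj = fj − ej + ef.
As a 30×20 matrix over Z this has rank 20, with invariant factors (1,1,1,1,1,1,1,1,1,1,1,1,1,1,1,1,1,1,1,2).

From H_k ≅ ker(∂_k) / im(∂_{k+1}) we obtain:

  H_0: rank C_0 − rank ∂_1 = 10 − 9 = 1, and the invariant factors of ∂_1 are all 1, so H_0 = Z.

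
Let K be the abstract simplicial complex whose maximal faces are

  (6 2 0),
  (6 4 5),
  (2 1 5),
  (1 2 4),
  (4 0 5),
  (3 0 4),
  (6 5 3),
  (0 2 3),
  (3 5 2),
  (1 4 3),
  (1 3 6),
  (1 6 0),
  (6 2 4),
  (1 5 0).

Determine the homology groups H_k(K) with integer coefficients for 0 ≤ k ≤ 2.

Fix the vertex order 0 < 1 < 2 < 3 < 4 < 5 < 6 and write every simplex with vertices in increasing order. Then dim K = 2 and the simplices of K are:

  0-simplices (7): [0], [1], [2], [3], [4], [5], [6]
  1-simplices (21): [0,1], [0,2], [0,3], [0,4], [0,5], [0,6], [1,2], [1,3], [1,4], [1,5], [1,6], [2,3], [2,4], [2,5], [2,6], [3,4], [3,5], [3,6], [4,5], [4,6], [5,6]
  2-simplices (14): [0,1,5], [0,1,6], [0,2,3], [0,2,6], [0,3,4], [0,4,5], [1,2,4], [1,2,5], [1,3,4], [1,3,6], [2,3,5], [2,4,6], [3,5,6], [4,5,6]

so the chain groups are C_0 ≅ Z^7, C_1 ≅ Z^21, C_2 ≅ Z^14.

Boundary ∂_1: C_1 → C_0 is given by ∂[p,q] = [q] − [p].
This gives a 7×21 integer matrix of rank 6; reducing to Smith normal form yields diagonal entries (1,1,1,1,1,1).

∂_2: C_2 → C_1 acts by ∂[p,q,r] = [q,r] − [p,r] + [p,q]. For instance
  ∂[2,3,5] = [3,5] − [2,5] + [2,3],
  ∂[1,3,6] = [3,6] − [1,6] + [1,3].
The 21×14 boundary matrix has rank 13 and Smith normal form diag(1,1,1,1,1,1,1,1,1,1,1,1,1).

Now H_k = ker ∂_k / im ∂_{k+1}, so:

  H_0: rank C_0 − rank ∂_1 = 7 − 6 = 1, and the invariant factors of ∂_1 are all 1, so H_0 = Z.
  H_1: rank ker ∂_1 − rank ∂_2 = (21 − 6) − 13 = 2, and the invariant factors of ∂_2 are all 1, so H_1 = Z^2.
  H_2: rank ker ∂_2 − rank ∂_3 = (14 − 13) − 0 = 1, and there is no ∂_3, so H_2 = Z.

As a check, the Euler characteristic is 7 − 21 + 14 = 0, which agrees with 1 − 2 + 1 = 0.

H_0 = Z,  H_1 = Z^2,  H_2 = Z.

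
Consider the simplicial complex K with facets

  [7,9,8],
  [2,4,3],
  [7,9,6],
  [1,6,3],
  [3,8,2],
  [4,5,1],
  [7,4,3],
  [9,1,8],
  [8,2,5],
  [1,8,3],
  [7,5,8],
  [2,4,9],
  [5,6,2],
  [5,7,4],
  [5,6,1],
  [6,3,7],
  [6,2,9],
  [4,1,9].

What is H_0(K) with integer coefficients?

H_0 = Z.

We work with the vertex ordering 1 < 2 < 3 < 4 < 5 < 6 < 7 < 8 < 9. The simplices of K, each written with vertices in increasing order, are:

  0-simplices (9): [1], [2], [3], [4], [5], [6], [7], [8], [9]
  1-simplices (27): (27 of them)
  2-simplices (18): [1,3,6], [1,3,8], [1,4,5], [1,4,9], [1,5,6], [1,8,9], [2,3,4], [2,3,8], [2,4,9], [2,5,6], [2,5,8], [2,6,9], [3,4,7], [3,6,7], [4,5,7], [5,7,8], [6,7,9], [7,8,9]

Hence C_0 ≅ Z^9, C_1 ≅ Z^27, C_2 ≅ Z^18.

∂_1: C_1 → C_0 sends each edge [p,q] (with p < q) to q − p. For instance
  ∂[8,9] = [9] − [8].
This gives a 9×27 integer matrix of rank 8; reducing to Smith normal form yields diagonal entries (1,1,1,1,1,1,1,1).

Boundary ∂_2: C_2 → C_1 sends each 2-simplex [p,q,r] to [q,r] − [p,r] + [p,q]. For instance
  ∂[5,7,8] = [7,8] − [5,8] + [5,7],
  ∂[2,5,8] = [5,8] − [2,8] + [2,5].
As a 27×18 matrix over Z this has rank 17, with invariant factors (1,1,1,1,1,1,1,1,1,1,1,1,1,1,1,1,1).

Now H_k = ker ∂_k / im ∂_{k+1}, so:

  H_0: rank C_0 − rank ∂_1 = 9 − 8 = 1, and the invariant factors of ∂_1 are all 1, so H_0 ≅ Z.

(K is a triangulation of the torus T^2.)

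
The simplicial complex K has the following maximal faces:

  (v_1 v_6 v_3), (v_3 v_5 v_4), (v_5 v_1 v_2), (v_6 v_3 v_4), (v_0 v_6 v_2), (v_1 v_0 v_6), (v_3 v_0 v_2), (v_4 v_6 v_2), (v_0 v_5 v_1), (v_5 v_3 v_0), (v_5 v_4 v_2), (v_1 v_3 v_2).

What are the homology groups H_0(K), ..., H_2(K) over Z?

K has 7 vertices, 18 edges, 12 triangles.
rank ∂_0 = 0, rank ∂_1 = 6 ⇒ b_0 = 7 − 0 − 6 = 1; all invariant factors of ∂_1 are 1 so no torsion. So H_0 ≅ Z.
rank ∂_1 = 6, rank ∂_2 = 12 ⇒ b_1 = 18 − 6 − 12 = 0; ∂_2 has invariant factor(s) [2] giving torsion. So H_1 ≅ Z/2Z.
rank ∂_2 = 12, rank ∂_3 = 0 ⇒ b_2 = 12 − 12 − 0 = 0. So H_2 ≅ 0.

H_0 ≅ Z,  H_1 ≅ Z/2Z,  H_2 = 0.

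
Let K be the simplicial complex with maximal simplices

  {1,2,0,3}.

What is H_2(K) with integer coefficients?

Fix the vertex order 0 < 1 < 2 < 3 and write every simplex with vertices in increasing order. Then dim K = 3 and the simplices of K are:

  0-simplices (4): [0], [1], [2], [3]
  1-simplices (6): [0,1], [0,2], [0,3], [1,2], [1,3], [2,3]
  2-simplices (4): [0,1,2], [0,1,3], [0,2,3], [1,2,3]
  3-simplices (1): [0,1,2,3]

giving chain groups C_0 ≅ Z^4, C_1 ≅ Z^6, C_2 ≅ Z^4, C_3 ≅ Z^1.

∂_1: C_1 → C_0 is given by ∂[p,q] = [q] − [p]. For instance
  ∂[1,3] = [3] − [1].
As a 4×6 matrix over Z this has rank 3, with invariant factors (1,1,1).

Boundary ∂_2: C_2 → C_1 maps a triangle to the signed sum of its edges. For instance
  ∂[0,1,3] = [1,3] − [0,3] + [0,1],
  ∂[0,1,2] = [1,2] − [0,2] + [0,1].
This gives a 6×4 integer matrix of rank 3; reducing to Smith normal form yields diagonal entries (1,1,1).

∂_3: C_3 → C_2 sends each 3-simplex σ to the alternating sum Σ_i (−1)^i (σ with its i-th vertex removed). For instance
  ∂[0,1,2,3] = [1,2,3] − [0,2,3] + [0,1,3] − [0,1,2].
The resulting 4×1 matrix has rank 1, and its Smith normal form has invariant factors (1).

Reading off H_k = ker ∂_k / im ∂_{k+1}:

  H_2: rank ker ∂_2 − rank ∂_3 = (4 − 3) − 1 = 0, and the invariant factors of ∂_3 are all 1, so H_2 ≅ 0.

(K is a triangulation of the 3-simplex.)

H_2 = 0.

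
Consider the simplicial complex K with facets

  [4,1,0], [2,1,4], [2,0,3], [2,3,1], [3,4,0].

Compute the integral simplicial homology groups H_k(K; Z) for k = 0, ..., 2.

Fix the vertex order 0 < 1 < 2 < 3 < 4 and write every simplex with vertices in increasing order. Then dim K = 2 and the simplices of K are:

  0-simplices (5): [0], [1], [2], [3], [4]
  1-simplices (10): [0,1], [0,2], [0,3], [0,4], [1,2], [1,3], [1,4], [2,3], [2,4], [3,4]
  2-simplices (5): [0,1,4], [0,2,3], [0,3,4], [1,2,3], [1,2,4]

giving chain groups C_0 ≅ Z^5, C_1 ≅ Z^10, C_2 ≅ Z^5.

∂_1: C_1 → C_0 maps an edge to its endpoints' difference, ∂[p,q] = q − p.
The 5×10 boundary matrix has rank 4 and Smith normal form diag(1,1,1,1).

Boundary ∂_2: C_2 → C_1 sends each 2-simplex [p,q,r] to [q,r] − [p,r] + [p,q]. For instance
  ∂[0,1,4] = [1,4] − [0,4] + [0,1],
  ∂[1,2,4] = [2,4] − [1,4] + [1,2].
The 10×5 boundary matrix has rank 5 and Smith normal form diag(1,1,1,1,1).

Now H_k = ker ∂_k / im ∂_{k+1}, so:

  H_0: rank C_0 − rank ∂_1 = 5 − 4 = 1, and the invariant factors of ∂_1 are all 1, so H_0 ≅ Z.
  H_1: rank ker ∂_1 − rank ∂_2 = (10 − 4) − 5 = 1, and the invariant factors of ∂_2 are all 1, so H_1 ≅ Z.
  H_2: rank ker ∂_2 − rank ∂_3 = (5 − 5) − 0 = 0, and there is no ∂_3, so H_2 ≅ 0.

As a check, the Euler characteristic is 5 − 10 + 5 = 0, which agrees with 1 − 1 + 0 = 0.

H_0 = Z,  H_1 = Z,  H_2 = 0.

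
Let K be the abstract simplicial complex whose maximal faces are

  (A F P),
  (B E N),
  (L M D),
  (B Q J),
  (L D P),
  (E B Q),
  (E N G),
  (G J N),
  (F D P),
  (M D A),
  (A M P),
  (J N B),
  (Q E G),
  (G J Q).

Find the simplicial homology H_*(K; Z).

Order the vertices as A < B < D < E < F < G < J < L < M < N < P < Q. Listing each simplex with vertices in this order, K has dimension 2 with simplices:

  0-simplices (12): A, B, D, E, F, G, J, L, M, N, P, Q
  1-simplices (24): AD, AF, AM, AP, BE, BJ, BN, BQ, DF, DL, DM, DP, EG, EN, EQ, FP, GJ, GN, GQ, JN, JQ, LM, LP, MP
  2-simplices (14): ADM, AFP, AMP, BEN, BEQ, BJN, BJQ, DFP, DLM, DLP, EGN, EGQ, GJN, GJQ

Hence C_0 ≅ Z^12, C_1 ≅ Z^24, C_2 ≅ Z^14.

∂_1: C_1 → C_0 is given by ∂[p,q] = [q] − [p].
As a 12×24 matrix over Z this has rank 10, with invariant factors (1,1,1,1,1,1,1,1,1,1).

Boundary ∂_2: C_2 → C_1 acts by ∂[p,q,r] = [q,r] − [p,r] + [p,q]. For instance
  ∂AFP = FP − AP + AF,
  ∂EGQ = GQ − EQ + EG.
The resulting 24×14 matrix has rank 13, and its Smith normal form has invariant factors (1,1,1,1,1,1,1,1,1,1,1,1,1).

From H_k ≅ ker(∂_k) / im(∂_{k+1}) we obtain:

  H_0: rank C_0 − rank ∂_1 = 12 − 10 = 2, and the invariant factors of ∂_1 are all 1, so H_0 ≅ Z^2.
  H_1: rank ker ∂_1 − rank ∂_2 = (24 − 10) − 13 = 1, and the invariant factors of ∂_2 are all 1, so H_1 ≅ Z.
  H_2: rank ker ∂_2 − rank ∂_3 = (14 − 13) − 0 = 1, and there is no ∂_3, so H_2 ≅ Z.

(K is a triangulation of the disjoint union of the cylinder S^1 x I and the 2-sphere S^2.)

H_0 ≅ Z^2,  H_1 ≅ Z,  H_2 ≅ Z.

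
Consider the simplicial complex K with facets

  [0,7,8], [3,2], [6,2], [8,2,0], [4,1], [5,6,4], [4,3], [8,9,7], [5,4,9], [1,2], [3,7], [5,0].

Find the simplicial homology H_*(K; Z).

Fix the vertex order 0 < 1 < 2 < 3 < 4 < 5 < 6 < 7 < 8 < 9 and write every simplex with vertices in increasing order. Then dim K = 2 and the simplices of K are:

  0-simplices (10): [0], [1], [2], [3], [4], [5], [6], [7], [8], [9]
  1-simplices (19): [0,2], [0,5], [0,7], [0,8], [1,2], [1,4], [2,3], [2,6], [2,8], [3,4], [3,7], [4,5], [4,6], [4,9], [5,6], [5,9], [7,8], [7,9], [8,9]
  2-simplices (5): [0,2,8], [0,7,8], [4,5,6], [4,5,9], [7,8,9]

Hence C_0 ≅ Z^10, C_1 ≅ Z^19, C_2 ≅ Z^5.

The boundary map ∂_1: C_1 → C_0 sends each edge [p,q] (with p < q) to q − p. For instance
  ∂[5,6] = [6] − [5].
The 10×19 boundary matrix has rank 9 and Smith normal form diag(1,1,1,1,1,1,1,1,1).

The boundary map ∂_2: C_2 → C_1 sends each 2-simplex [p,q,r] to [q,r] − [p,r] + [p,q]. For instance
  ∂[7,8,9] = [8,9] − [7,9] + [7,8],
  ∂[0,2,8] = [2,8] − [0,8] + [0,2].
The 19×5 boundary matrix has rank 5 and Smith normal form diag(1,1,1,1,1).

From H_k ≅ ker(∂_k) / im(∂_{k+1}) we obtain:

  H_0: rank C_0 − rank ∂_1 = 10 − 9 = 1, and the invariant factors of ∂_1 are all 1, so H_0 ≅ Z.
  H_1: rank ker ∂_1 − rank ∂_2 = (19 − 9) − 5 = 5, and the invariant factors of ∂_2 are all 1, so H_1 ≅ Z^5.
  H_2: rank ker ∂_2 − rank ∂_3 = (5 − 5) − 0 = 0, and there is no ∂_3, so H_2 ≅ 0.

H_0 ≅ Z,  H_1 ≅ Z^5,  H_2 = 0.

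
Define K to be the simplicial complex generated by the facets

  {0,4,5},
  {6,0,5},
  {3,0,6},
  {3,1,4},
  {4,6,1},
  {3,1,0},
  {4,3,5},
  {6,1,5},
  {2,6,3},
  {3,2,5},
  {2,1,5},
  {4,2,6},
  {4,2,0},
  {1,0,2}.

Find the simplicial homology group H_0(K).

H_0 = Z.

Order the vertices as 0 < 1 < 2 < 3 < 4 < 5 < 6. Listing each simplex with vertices in this order, K has dimension 2 with simplices:

  0-simplices (7): [0], [1], [2], [3], [4], [5], [6]
  1-simplices (21): [0,1], [0,2], [0,3], [0,4], [0,5], [0,6], [1,2], [1,3], [1,4], [1,5], [1,6], [2,3], [2,4], [2,5], [2,6], [3,4], [3,5], [3,6], [4,5], [4,6], [5,6]
  2-simplices (14): [0,1,2], [0,1,3], [0,2,4], [0,3,6], [0,4,5], [0,5,6], [1,2,5], [1,3,4], [1,4,6], [1,5,6], [2,3,5], [2,3,6], [2,4,6], [3,4,5]

so the chain groups are C_0 ≅ Z^7, C_1 ≅ Z^21, C_2 ≅ Z^14.

∂_1: C_1 → C_0 is given by ∂[p,q] = [q] − [p].
As a 7×21 matrix over Z this has rank 6, with invariant factors (1,1,1,1,1,1).

∂_2: C_2 → C_1 maps a triangle to the signed sum of its edges. For instance
  ∂[3,4,5] = [4,5] − [3,5] + [3,4],
  ∂[1,2,5] = [2,5] − [1,5] + [1,2].
The 21×14 boundary matrix has rank 13 and Smith normal form diag(1,1,1,1,1,1,1,1,1,1,1,1,1).

Now H_k = ker ∂_k / im ∂_{k+1}, so:

  H_0: rank C_0 − rank ∂_1 = 7 − 6 = 1, and the invariant factors of ∂_1 are all 1, so H_0 ≅ Z.

(K is a triangulation of the torus T^2.)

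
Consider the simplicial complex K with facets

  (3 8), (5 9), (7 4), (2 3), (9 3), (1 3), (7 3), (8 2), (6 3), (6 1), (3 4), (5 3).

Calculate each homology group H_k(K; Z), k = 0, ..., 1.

H_0 = Z,  H_1 = Z^4.

Take the total order 1 < 2 < 3 < 4 < 5 < 6 < 7 < 8 < 9 on the vertex set. Then K (dimension 1) consists of the simplices:

  0-simplices (9): [1], [2], [3], [4], [5], [6], [7], [8], [9]
  1-simplices (12): [1,3], [1,6], [2,3], [2,8], [3,4], [3,5], [3,6], [3,7], [3,8], [3,9], [4,7], [5,9]

giving chain groups C_0 ≅ Z^9, C_1 ≅ Z^12.

∂_1: C_1 → C_0 is given by ∂[p,q] = [q] − [p]. For instance
  ∂[3,6] = [6] − [3].
This gives a 9×12 integer matrix of rank 8; reducing to Smith normal form yields diagonal entries (1,1,1,1,1,1,1,1).

Reading off H_k = ker ∂_k / im ∂_{k+1}:

  H_0: rank C_0 − rank ∂_1 = 9 − 8 = 1, and the invariant factors of ∂_1 are all 1, so H_0 ≅ Z.
  H_1: rank ker ∂_1 − rank ∂_2 = (12 − 8) − 0 = 4, and there is no ∂_2, so H_1 ≅ Z^4.

As a check, the Euler characteristic is 9 − 12 = -3, which agrees with 1 − 4 = -3.
(K is a triangulation of a wedge of 4 circles.)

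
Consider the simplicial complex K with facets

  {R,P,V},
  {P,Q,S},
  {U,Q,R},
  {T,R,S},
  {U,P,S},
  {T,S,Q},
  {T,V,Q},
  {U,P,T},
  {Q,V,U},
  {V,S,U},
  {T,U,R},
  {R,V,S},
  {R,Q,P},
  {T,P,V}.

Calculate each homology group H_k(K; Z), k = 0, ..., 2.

H_0 = Z,  H_1 = Z^2,  H_2 = Z.

Take the total order P < Q < R < S < T < U < V on the vertex set. Then K (dimension 2) consists of the simplices:

  0-simplices (7): P, Q, R, S, T, U, V
  1-simplices (21): PQ, PR, PS, PT, PU, PV, QR, QS, QT, QU, QV, RS, RT, RU, RV, ST, SU, SV, TU, TV, UV
  2-simplices (14): PQR, PQS, PRV, PSU, PTU, PTV, QRU, QST, QTV, QUV, RST, RSV, RTU, SUV

so the chain groups are C_0 ≅ Z^7, C_1 ≅ Z^21, C_2 ≅ Z^14.

∂_1: C_1 → C_0 is given by ∂[p,q] = [q] − [p].
As a 7×21 matrix over Z this has rank 6, with invariant factors (1,1,1,1,1,1).

The boundary map ∂_2: C_2 → C_1 maps a triangle to the signed sum of its edges. For instance
  ∂PRV = RV − PV + PR,
  ∂QRU = RU − QU + QR.
The 21×14 boundary matrix has rank 13 and Smith normal form diag(1,1,1,1,1,1,1,1,1,1,1,1,1).

Computing H_k = (kernel of ∂_k) / (image of ∂_{k+1}):

  H_0: rank C_0 − rank ∂_1 = 7 − 6 = 1, and the invariant factors of ∂_1 are all 1, so H_0 ≅ Z.
  H_1: rank ker ∂_1 − rank ∂_2 = (21 − 6) − 13 = 2, and the invariant factors of ∂_2 are all 1, so H_1 ≅ Z^2.
  H_2: rank ker ∂_2 − rank ∂_3 = (14 − 13) − 0 = 1, and there is no ∂_3, so H_2 ≅ Z.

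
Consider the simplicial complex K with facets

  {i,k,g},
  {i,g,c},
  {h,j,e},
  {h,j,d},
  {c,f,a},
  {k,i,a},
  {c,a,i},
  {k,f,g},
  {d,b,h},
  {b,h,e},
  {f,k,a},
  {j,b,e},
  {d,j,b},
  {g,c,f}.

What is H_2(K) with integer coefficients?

Take the total order a < b < c < d < e < f < g < h < i < j < k on the vertex set. Then K (dimension 2) consists of the simplices:

  0-simplices (11): a, b, c, d, e, f, g, h, i, j, k
  1-simplices (21): ac, af, ai, ak, bd, be, bh, bj, cf, cg, ci, dh, dj, eh, ej, fg, fk, gi, gk, hj, ik
  2-simplices (14): acf, aci, afk, aik, bdh, bdj, beh, bej, cfg, cgi, dhj, ehj, fgk, gik

giving chain groups C_0 ≅ Z^11, C_1 ≅ Z^21, C_2 ≅ Z^14.

∂_1: C_1 → C_0 sends each edge [p,q] (with p < q) to q − p. For instance
  ∂fk = k − f.
The resulting 11×21 matrix has rank 9, and its Smith normal form has invariant factors (1,1,1,1,1,1,1,1,1).

Boundary ∂_2: C_2 → C_1 acts by ∂[p,q,r] = [q,r] − [p,r] + [p,q]. For instance
  ∂bdj = dj − bj + bd,
  ∂cgi = gi − ci + cg.
The 21×14 boundary matrix has rank 12 and Smith normal form diag(1,1,1,1,1,1,1,1,1,1,1,1).

Now H_k = ker ∂_k / im ∂_{k+1}, so:

  H_2: rank ker ∂_2 − rank ∂_3 = (14 − 12) − 0 = 2, and there is no ∂_3, so H_2 ≅ Z^2.

(K is a triangulation of the disjoint union of the 2-sphere S^2 and the 2-sphere S^2.)

H_2 = Z^2.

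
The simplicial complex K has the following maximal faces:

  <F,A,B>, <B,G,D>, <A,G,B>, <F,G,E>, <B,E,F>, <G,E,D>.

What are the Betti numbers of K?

b_0 = 1, b_1 = 1, b_2 = 0.

Take the total order A < B < D < E < F < G on the vertex set. Then K (dimension 2) consists of the simplices:

  0-simplices (6): A, B, D, E, F, G
  1-simplices (12): AB, AF, AG, BD, BE, BF, BG, DE, DG, EF, EG, FG
  2-simplices (6): ABF, ABG, BDG, BEF, DEG, EFG

so the chain groups are C_0 ≅ Z^6, C_1 ≅ Z^12, C_2 ≅ Z^6.

The boundary map ∂_1: C_1 → C_0 is given by ∂[p,q] = [q] − [p]. For instance
  ∂DE = E − D.
As a 6×12 matrix over Z this has rank 5, with invariant factors (1,1,1,1,1).

∂_2: C_2 → C_1 acts by ∂[p,q,r] = [q,r] − [p,r] + [p,q]. For instance
  ∂ABG = BG − AG + AB,
  ∂BDG = DG − BG + BD.
The 12×6 boundary matrix has rank 6 and Smith normal form diag(1,1,1,1,1,1).

Now H_k = ker ∂_k / im ∂_{k+1}, so:

  H_0: rank C_0 − rank ∂_1 = 6 − 5 = 1, and the invariant factors of ∂_1 are all 1, so H_0 ≅ Z.
  H_1: rank ker ∂_1 − rank ∂_2 = (12 − 5) − 6 = 1, and the invariant factors of ∂_2 are all 1, so H_1 ≅ Z.
  H_2: rank ker ∂_2 − rank ∂_3 = (6 − 6) − 0 = 0, and there is no ∂_3, so H_2 ≅ 0.

As a check, the Euler characteristic is 6 − 12 + 6 = 0, which agrees with 1 − 1 + 0 = 0.

Hence the Betti numbers are b_0 = 1, b_1 = 1, b_2 = 0.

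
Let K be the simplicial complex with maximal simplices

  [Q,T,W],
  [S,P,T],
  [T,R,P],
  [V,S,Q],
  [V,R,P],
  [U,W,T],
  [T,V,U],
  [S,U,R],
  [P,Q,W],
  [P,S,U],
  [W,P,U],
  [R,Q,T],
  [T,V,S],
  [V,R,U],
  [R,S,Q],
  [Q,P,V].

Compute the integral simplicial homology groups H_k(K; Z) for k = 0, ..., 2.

We work with the vertex ordering P < Q < R < S < T < U < V < W. The simplices of K, each written with vertices in increasing order, are:

  0-simplices (8): P, Q, R, S, T, U, V, W
  1-simplices (24): PQ, PR, PS, PT, PU, PV, PW, QR, QS, QT, QV, QW, RS, RT, RU, RV, ST, SU, SV, TU, TV, TW, UV, UW
  2-simplices (16): PQV, PQW, PRT, PRV, PST, PSU, PUW, QRS, QRT, QSV, QTW, RSU, RUV, STV, TUV, TUW

Hence C_0 ≅ Z^8, C_1 ≅ Z^24, C_2 ≅ Z^16.

Boundary ∂_1: C_1 → C_0 maps an edge to its endpoints' difference, ∂[p,q] = q − p. For instance
  ∂SV = V − S.
This gives a 8×24 integer matrix of rank 7; reducing to Smith normal form yields diagonal entries (1,1,1,1,1,1,1).

Boundary ∂_2: C_2 → C_1 sends each 2-simplex [p,q,r] to [q,r] − [p,r] + [p,q]. For instance
  ∂PUW = UW − PW + PU,
  ∂QRT = RT − QT + QR.
The 24×16 boundary matrix has rank 15 and Smith normal form diag(1,1,1,1,1,1,1,1,1,1,1,1,1,1,1).

Reading off H_k = ker ∂_k / im ∂_{k+1}:

  H_0: rank C_0 − rank ∂_1 = 8 − 7 = 1, and the invariant factors of ∂_1 are all 1, so H_0 ≅ Z.
  H_1: rank ker ∂_1 − rank ∂_2 = (24 − 7) − 15 = 2, and the invariant factors of ∂_2 are all 1, so H_1 ≅ Z^2.
  H_2: rank ker ∂_2 − rank ∂_3 = (16 − 15) − 0 = 1, and there is no ∂_3, so H_2 ≅ Z.

H_0 = Z,  H_1 = Z^2,  H_2 = Z.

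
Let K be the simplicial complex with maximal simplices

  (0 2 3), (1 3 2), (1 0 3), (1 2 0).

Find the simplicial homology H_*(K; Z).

H_0 ≅ Z,  H_1 = 0,  H_2 ≅ Z.

K has 4 vertices, 6 edges, 4 triangles.
rank ∂_0 = 0, rank ∂_1 = 3 ⇒ b_0 = 4 − 0 − 3 = 1; all invariant factors of ∂_1 are 1 so no torsion. So H_0 = Z.
rank ∂_1 = 3, rank ∂_2 = 3 ⇒ b_1 = 6 − 3 − 3 = 0; all invariant factors of ∂_2 are 1 so no torsion. So H_1 = 0.
rank ∂_2 = 3, rank ∂_3 = 0 ⇒ b_2 = 4 − 3 − 0 = 1. So H_2 = Z.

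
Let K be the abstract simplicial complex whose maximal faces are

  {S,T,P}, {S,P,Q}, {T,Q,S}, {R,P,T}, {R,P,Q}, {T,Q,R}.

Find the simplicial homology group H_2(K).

Take the total order P < Q < R < S < T on the vertex set. Then K (dimension 2) consists of the simplices:

  0-simplices (5): P, Q, R, S, T
  1-simplices (9): PQ, PR, PS, PT, QR, QS, QT, RT, ST
  2-simplices (6): PQR, PQS, PRT, PST, QRT, QST

giving chain groups C_0 ≅ Z^5, C_1 ≅ Z^9, C_2 ≅ Z^6.

Boundary ∂_1: C_1 → C_0 sends each edge [p,q] (with p < q) to q − p. For instance
  ∂PT = T − P.
The 5×9 boundary matrix has rank 4 and Smith normal form diag(1,1,1,1).

Boundary ∂_2: C_2 → C_1 sends each 2-simplex [p,q,r] to [q,r] − [p,r] + [p,q]. For instance
  ∂PRT = RT − PT + PR,
  ∂QRT = RT − QT + QR.
As a 9×6 matrix over Z this has rank 5, with invariant factors (1,1,1,1,1).

Reading off H_k = ker ∂_k / im ∂_{k+1}:

  H_2: rank ker ∂_2 − rank ∂_3 = (6 − 5) − 0 = 1, and there is no ∂_3, so H_2 = Z.

(K is a triangulation of the 2-sphere S^2.)

H_2 ≅ Z.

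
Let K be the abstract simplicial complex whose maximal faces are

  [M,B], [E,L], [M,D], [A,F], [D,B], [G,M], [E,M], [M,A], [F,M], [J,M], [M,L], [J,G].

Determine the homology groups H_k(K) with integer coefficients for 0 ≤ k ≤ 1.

H_0 = Z,  H_1 = Z^4.

We work with the vertex ordering A < B < D < E < F < G < J < L < M. The simplices of K, each written with vertices in increasing order, are:

  0-simplices (9): A, B, D, E, F, G, J, L, M
  1-simplices (12): AF, AM, BD, BM, DM, EL, EM, FM, GJ, GM, JM, LM

so the chain groups are C_0 ≅ Z^9, C_1 ≅ Z^12.

Boundary ∂_1: C_1 → C_0 maps an edge to its endpoints' difference, ∂[p,q] = q − p.
As a 9×12 matrix over Z this has rank 8, with invariant factors (1,1,1,1,1,1,1,1).

Now H_k = ker ∂_k / im ∂_{k+1}, so:

  H_0: rank C_0 − rank ∂_1 = 9 − 8 = 1, and the invariant factors of ∂_1 are all 1, so H_0 ≅ Z.
  H_1: rank ker ∂_1 − rank ∂_2 = (12 − 8) − 0 = 4, and there is no ∂_2, so H_1 ≅ Z^4.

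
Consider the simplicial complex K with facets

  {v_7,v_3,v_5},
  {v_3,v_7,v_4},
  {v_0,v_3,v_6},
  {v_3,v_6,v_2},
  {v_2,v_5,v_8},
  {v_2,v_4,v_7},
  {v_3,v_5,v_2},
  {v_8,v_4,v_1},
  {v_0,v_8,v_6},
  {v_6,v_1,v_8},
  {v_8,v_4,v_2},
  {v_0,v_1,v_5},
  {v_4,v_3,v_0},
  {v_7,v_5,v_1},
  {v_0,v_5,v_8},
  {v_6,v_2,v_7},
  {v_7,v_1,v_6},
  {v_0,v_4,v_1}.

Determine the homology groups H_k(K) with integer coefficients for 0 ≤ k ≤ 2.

Take the total order v_0 < v_1 < v_2 < v_3 < v_4 < v_5 < v_6 < v_7 < v_8 on the vertex set. Then K (dimension 2) consists of the simplices:

  0-simplices (9): [v_0], [v_1], [v_2], [v_3], [v_4], [v_5], [v_6], [v_7], [v_8]
  1-simplices (27): (27 of them)
  2-simplices (18): (18 of them)

so the chain groups are C_0 ≅ Z^9, C_1 ≅ Z^27, C_2 ≅ Z^18.

Boundary ∂_1: C_1 → C_0 maps an edge to its endpoints' difference, ∂[p,q] = q − p. For instance
  ∂[v_0,v_8] = [v_8] − [v_0].
The 9×27 boundary matrix has rank 8 and Smith normal form diag(1,1,1,1,1,1,1,1).

The boundary map ∂_2: C_2 → C_1 acts by ∂[p,q,r] = [q,r] − [p,r] + [p,q]. For instance
  ∂[v_1,v_4,v_8] = [v_4,v_8] − [v_1,v_8] + [v_1,v_4],
  ∂[v_0,v_6,v_8] = [v_6,v_8] − [v_0,v_8] + [v_0,v_6].
The 27×18 boundary matrix has rank 18 and Smith normal form diag(1,1,1,1,1,1,1,1,1,1,1,1,1,1,1,1,1,2).

From H_k ≅ ker(∂_k) / im(∂_{k+1}) we obtain:

  H_0: rank C_0 − rank ∂_1 = 9 − 8 = 1, and the invariant factors of ∂_1 are all 1, so H_0 ≅ Z.
  H_1: rank ker ∂_1 − rank ∂_2 = (27 − 8) − 18 = 1, and ∂_2 has invariant factor 2 > 1, so H_1 ≅ Z ⊕ Z/2.
  H_2: rank ker ∂_2 − rank ∂_3 = (18 − 18) − 0 = 0, and there is no ∂_3, so H_2 ≅ 0.

As a check, the Euler characteristic is 9 − 27 + 18 = 0, which agrees with 1 − 1 + 0 = 0.

H_0 ≅ Z,  H_1 ≅ Z ⊕ Z/2,  H_2 = 0.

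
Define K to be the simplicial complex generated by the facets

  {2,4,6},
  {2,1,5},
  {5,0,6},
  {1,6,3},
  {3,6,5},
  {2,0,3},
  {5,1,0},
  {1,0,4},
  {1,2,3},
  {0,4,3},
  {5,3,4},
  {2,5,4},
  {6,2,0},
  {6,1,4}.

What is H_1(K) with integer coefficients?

K has 7 vertices, 21 edges, 14 triangles.
rank ∂_1 = 6, rank ∂_2 = 13 ⇒ b_1 = 21 − 6 − 13 = 2; all invariant factors of ∂_2 are 1 so no torsion. So H_1 ≅ Z^2.

H_1 ≅ Z^2.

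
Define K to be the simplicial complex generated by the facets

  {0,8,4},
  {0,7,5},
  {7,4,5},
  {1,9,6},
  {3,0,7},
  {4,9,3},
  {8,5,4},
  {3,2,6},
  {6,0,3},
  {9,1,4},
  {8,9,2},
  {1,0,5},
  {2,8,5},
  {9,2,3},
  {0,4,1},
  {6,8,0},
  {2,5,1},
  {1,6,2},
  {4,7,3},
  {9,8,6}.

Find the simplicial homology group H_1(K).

Take the total order 0 < 1 < 2 < 3 < 4 < 5 < 6 < 7 < 8 < 9 on the vertex set. Then K (dimension 2) consists of the simplices:

  0-simplices (10): [0], [1], [2], [3], [4], [5], [6], [7], [8], [9]
  1-simplices (30): (30 of them)
  2-simplices (20): (20 of them)

so the chain groups are C_0 ≅ Z^10, C_1 ≅ Z^30, C_2 ≅ Z^20.

Boundary ∂_1: C_1 → C_0 maps an edge to its endpoints' difference, ∂[p,q] = q − p.
The 10×30 boundary matrix has rank 9 and Smith normal form diag(1,1,1,1,1,1,1,1,1).

∂_2: C_2 → C_1 sends each 2-simplex [p,q,r] to [q,r] − [p,r] + [p,q]. For instance
  ∂[4,5,7] = [5,7] − [4,7] + [4,5],
  ∂[1,2,5] = [2,5] − [1,5] + [1,2].
As a 30×20 matrix over Z this has rank 20, with invariant factors (1,1,1,1,1,1,1,1,1,1,1,1,1,1,1,1,1,1,1,2).

Computing H_k = (kernel of ∂_k) / (image of ∂_{k+1}):

  H_1: rank ker ∂_1 − rank ∂_2 = (30 − 9) − 20 = 1, and ∂_2 has invariant factor 2 > 1, so H_1 ≅ Z ⊕ Z/2.

(K is a triangulation of the Klein bottle.)

H_1 = Z ⊕ Z/2.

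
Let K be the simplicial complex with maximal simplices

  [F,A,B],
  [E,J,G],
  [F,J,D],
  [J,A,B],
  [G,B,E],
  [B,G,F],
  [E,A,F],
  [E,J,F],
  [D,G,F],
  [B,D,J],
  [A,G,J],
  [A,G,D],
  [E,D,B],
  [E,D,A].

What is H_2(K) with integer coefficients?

H_2 = Z.

We work with the vertex ordering A < B < D < E < F < G < J. The simplices of K, each written with vertices in increasing order, are:

  0-simplices (7): A, B, D, E, F, G, J
  1-simplices (21): AB, AD, AE, AF, AG, AJ, BD, BE, BF, BG, BJ, DE, DF, DG, DJ, EF, EG, EJ, FG, FJ, GJ
  2-simplices (14): ABF, ABJ, ADE, ADG, AEF, AGJ, BDE, BDJ, BEG, BFG, DFG, DFJ, EFJ, EGJ

giving chain groups C_0 ≅ Z^7, C_1 ≅ Z^21, C_2 ≅ Z^14.

Boundary ∂_1: C_1 → C_0 maps an edge to its endpoints' difference, ∂[p,q] = q − p. For instance
  ∂BJ = J − B.
The 7×21 boundary matrix has rank 6 and Smith normal form diag(1,1,1,1,1,1).

Boundary ∂_2: C_2 → C_1 sends each 2-simplex [p,q,r] to [q,r] − [p,r] + [p,q]. For instance
  ∂ABJ = BJ − AJ + AB,
  ∂ADG = DG − AG + AD.
The 21×14 boundary matrix has rank 13 and Smith normal form diag(1,1,1,1,1,1,1,1,1,1,1,1,1).

Reading off H_k = ker ∂_k / im ∂_{k+1}:

  H_2: rank ker ∂_2 − rank ∂_3 = (14 − 13) − 0 = 1, and there is no ∂_3, so H_2 ≅ Z.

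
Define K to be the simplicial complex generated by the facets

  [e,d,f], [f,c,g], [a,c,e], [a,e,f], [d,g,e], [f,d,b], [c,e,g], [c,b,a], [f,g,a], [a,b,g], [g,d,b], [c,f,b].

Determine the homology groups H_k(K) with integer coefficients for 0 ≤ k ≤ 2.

H_0 ≅ Z,  H_1 ≅ Z/2,  H_2 = 0.

K has 7 vertices, 18 edges, 12 triangles.
rank ∂_0 = 0, rank ∂_1 = 6 ⇒ b_0 = 7 − 0 − 6 = 1; all invariant factors of ∂_1 are 1 so no torsion. So H_0 ≅ Z.
rank ∂_1 = 6, rank ∂_2 = 12 ⇒ b_1 = 18 − 6 − 12 = 0; ∂_2 has invariant factor(s) [2] giving torsion. So H_1 ≅ Z/2.
rank ∂_2 = 12, rank ∂_3 = 0 ⇒ b_2 = 12 − 12 − 0 = 0. So H_2 ≅ 0.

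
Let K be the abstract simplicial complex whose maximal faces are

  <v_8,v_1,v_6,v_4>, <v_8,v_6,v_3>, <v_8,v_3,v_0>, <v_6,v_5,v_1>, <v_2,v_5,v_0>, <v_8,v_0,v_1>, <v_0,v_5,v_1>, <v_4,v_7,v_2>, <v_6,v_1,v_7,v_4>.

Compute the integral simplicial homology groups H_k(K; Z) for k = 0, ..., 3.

H_0 ≅ Z,  H_1 ≅ Z,  H_2 = 0,  H_3 = 0.

We work with the vertex ordering v_0 < v_1 < v_2 < v_3 < v_4 < v_5 < v_6 < v_7 < v_8. The simplices of K, each written with vertices in increasing order, are:

  0-simplices (9): [v_0], [v_1], [v_2], [v_3], [v_4], [v_5], [v_6], [v_7], [v_8]
  1-simplices (21): (21 of them)
  2-simplices (14): (14 of them)
  3-simplices (2): [v_1,v_4,v_6,v_7], [v_1,v_4,v_6,v_8]

giving chain groups C_0 ≅ Z^9, C_1 ≅ Z^21, C_2 ≅ Z^14, C_3 ≅ Z^2.

∂_1: C_1 → C_0 is given by ∂[p,q] = [q] − [p]. For instance
  ∂[v_0,v_1] = [v_1] − [v_0].
The resulting 9×21 matrix has rank 8, and its Smith normal form has invariant factors (1,1,1,1,1,1,1,1).

The boundary map ∂_2: C_2 → C_1 maps a triangle to the signed sum of its edges. For instance
  ∂[v_3,v_6,v_8] = [v_6,v_8] − [v_3,v_8] + [v_3,v_6],
  ∂[v_1,v_5,v_6] = [v_5,v_6] − [v_1,v_6] + [v_1,v_5].
As a 21×14 matrix over Z this has rank 12, with invariant factors (1,1,1,1,1,1,1,1,1,1,1,1).

∂_3: C_3 → C_2 sends each 3-simplex σ to the alternating sum Σ_i (−1)^i (σ with its i-th vertex removed). For instance
  ∂[v_1,v_4,v_6,v_7] = [v_4,v_6,v_7] − [v_1,v_6,v_7] + [v_1,v_4,v_7] − [v_1,v_4,v_6],
  ∂[v_1,v_4,v_6,v_8] = [v_4,v_6,v_8] − [v_1,v_6,v_8] + [v_1,v_4,v_8] − [v_1,v_4,v_6].
The 14×2 boundary matrix has rank 2 and Smith normal form diag(1,1).

Computing H_k = (kernel of ∂_k) / (image of ∂_{k+1}):

  H_0: rank C_0 − rank ∂_1 = 9 − 8 = 1, and the invariant factors of ∂_1 are all 1, so H_0 = Z.
  H_1: rank ker ∂_1 − rank ∂_2 = (21 − 8) − 12 = 1, and the invariant factors of ∂_2 are all 1, so H_1 = Z.
  H_2: rank ker ∂_2 − rank ∂_3 = (14 − 12) − 2 = 0, and the invariant factors of ∂_3 are all 1, so H_2 = 0.
  H_3: rank ker ∂_3 − rank ∂_4 = (2 − 2) − 0 = 0, and there is no ∂_4, so H_3 = 0.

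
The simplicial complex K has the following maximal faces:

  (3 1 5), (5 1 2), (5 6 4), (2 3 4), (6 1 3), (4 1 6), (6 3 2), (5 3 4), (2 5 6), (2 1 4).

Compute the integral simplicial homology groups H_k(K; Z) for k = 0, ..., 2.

K has 6 vertices, 15 edges, 10 triangles.
rank ∂_0 = 0, rank ∂_1 = 5 ⇒ b_0 = 6 − 0 − 5 = 1; all invariant factors of ∂_1 are 1 so no torsion. So H_0 ≅ Z.
rank ∂_1 = 5, rank ∂_2 = 10 ⇒ b_1 = 15 − 5 − 10 = 0; ∂_2 has invariant factor(s) [2] giving torsion. So H_1 ≅ Z/2Z.
rank ∂_2 = 10, rank ∂_3 = 0 ⇒ b_2 = 10 − 10 − 0 = 0. So H_2 ≅ 0.

H_0 = Z,  H_1 = Z/2Z,  H_2 = 0.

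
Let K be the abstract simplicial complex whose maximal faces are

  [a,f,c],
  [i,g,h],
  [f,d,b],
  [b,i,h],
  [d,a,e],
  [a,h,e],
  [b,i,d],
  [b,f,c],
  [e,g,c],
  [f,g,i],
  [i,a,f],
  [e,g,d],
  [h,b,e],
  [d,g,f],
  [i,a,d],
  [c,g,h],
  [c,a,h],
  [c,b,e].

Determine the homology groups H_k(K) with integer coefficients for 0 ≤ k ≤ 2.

We work with the vertex ordering a < b < c < d < e < f < g < h < i. The simplices of K, each written with vertices in increasing order, are:

  0-simplices (9): a, b, c, d, e, f, g, h, i
  1-simplices (27): ac, ad, ae, af, ah, ai, bc, bd, be, bf, bh, bi, ce, cf, cg, ch, de, df, dg, di, eg, eh, fg, fi, gh, gi, hi
  2-simplices (18): acf, ach, ade, adi, aeh, afi, bce, bcf, bdf, bdi, beh, bhi, ceg, cgh, deg, dfg, fgi, ghi

Hence C_0 ≅ Z^9, C_1 ≅ Z^27, C_2 ≅ Z^18.

Boundary ∂_1: C_1 → C_0 is given by ∂[p,q] = [q] − [p]. For instance
  ∂bc = c − b.
The resulting 9×27 matrix has rank 8, and its Smith normal form has invariant factors (1,1,1,1,1,1,1,1).

Boundary ∂_2: C_2 → C_1 sends each 2-simplex [p,q,r] to [q,r] − [p,r] + [p,q]. For instance
  ∂adi = di − ai + ad,
  ∂acf = cf − af + ac.
The resulting 27×18 matrix has rank 18, and its Smith normal form has invariant factors (1,1,1,1,1,1,1,1,1,1,1,1,1,1,1,1,1,2).

Reading off H_k = ker ∂_k / im ∂_{k+1}:

  H_0: rank C_0 − rank ∂_1 = 9 − 8 = 1, and the invariant factors of ∂_1 are all 1, so H_0 = Z.
  H_1: rank ker ∂_1 − rank ∂_2 = (27 − 8) − 18 = 1, and ∂_2 has invariant factor 2 > 1, so H_1 = Z × Z/2.
  H_2: rank ker ∂_2 − rank ∂_3 = (18 − 18) − 0 = 0, and there is no ∂_3, so H_2 = 0.

H_0 = Z,  H_1 = Z × Z/2,  H_2 = 0.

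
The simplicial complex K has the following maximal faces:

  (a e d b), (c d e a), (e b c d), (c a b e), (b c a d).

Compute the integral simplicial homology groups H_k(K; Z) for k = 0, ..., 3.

H_0 = Z,  H_1 = 0,  H_2 = 0,  H_3 = Z.

Fix the vertex order a < b < c < d < e and write every simplex with vertices in increasing order. Then dim K = 3 and the simplices of K are:

  0-simplices (5): a, b, c, d, e
  1-simplices (10): ab, ac, ad, ae, bc, bd, be, cd, ce, de
  2-simplices (10): abc, abd, abe, acd, ace, ade, bcd, bce, bde, cde
  3-simplices (5): abcd, abce, abde, acde, bcde

so the chain groups are C_0 ≅ Z^5, C_1 ≅ Z^10, C_2 ≅ Z^10, C_3 ≅ Z^5.

The boundary map ∂_1: C_1 → C_0 maps an edge to its endpoints' difference, ∂[p,q] = q − p. For instance
  ∂ce = e − c.
As a 5×10 matrix over Z this has rank 4, with invariant factors (1,1,1,1).

The boundary map ∂_2: C_2 → C_1 acts by ∂[p,q,r] = [q,r] − [p,r] + [p,q]. For instance
  ∂bde = de − be + bd,
  ∂acd = cd − ad + ac.
This gives a 10×10 integer matrix of rank 6; reducing to Smith normal form yields diagonal entries (1,1,1,1,1,1).

The boundary map ∂_3: C_3 → C_2 sends each 3-simplex σ to the alternating sum Σ_i (−1)^i (σ with its i-th vertex removed). For instance
  ∂acde = cde − ade + ace − acd,
  ∂abde = bde − ade + abe − abd.
This gives a 10×5 integer matrix of rank 4; reducing to Smith normal form yields diagonal entries (1,1,1,1).

Now H_k = ker ∂_k / im ∂_{k+1}, so:

  H_0: rank C_0 − rank ∂_1 = 5 − 4 = 1, and the invariant factors of ∂_1 are all 1, so H_0 ≅ Z.
  H_1: rank ker ∂_1 − rank ∂_2 = (10 − 4) − 6 = 0, and the invariant factors of ∂_2 are all 1, so H_1 ≅ 0.
  H_2: rank ker ∂_2 − rank ∂_3 = (10 − 6) − 4 = 0, and the invariant factors of ∂_3 are all 1, so H_2 ≅ 0.
  H_3: rank ker ∂_3 − rank ∂_4 = (5 − 4) − 0 = 1, and there is no ∂_4, so H_3 ≅ Z.

As a check, the Euler characteristic is 5 − 10 + 10 − 5 = 0, which agrees with 1 − 0 + 0 − 1 = 0.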